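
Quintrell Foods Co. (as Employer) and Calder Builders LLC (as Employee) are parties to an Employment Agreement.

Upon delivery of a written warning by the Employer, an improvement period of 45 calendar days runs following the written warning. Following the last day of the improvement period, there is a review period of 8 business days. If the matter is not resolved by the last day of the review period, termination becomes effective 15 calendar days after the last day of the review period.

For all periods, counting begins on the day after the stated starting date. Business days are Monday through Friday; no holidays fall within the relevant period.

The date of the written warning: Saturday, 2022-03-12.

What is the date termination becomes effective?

2022-05-21

Adding 45 calendar days to 2022-03-12 gives 2022-04-26, which is the last day of the improvement period.
From Tuesday, 2022-04-26, 8 business days (Apr 27, Apr 28, Apr 29, May 2, May 3, May 4, May 5, May 6, skipping weekends) brings us to Friday, 2022-05-06, which is the last day of the review period.
Adding 15 calendar days to 2022-05-06 gives 2022-05-21, which is the date termination becomes effective.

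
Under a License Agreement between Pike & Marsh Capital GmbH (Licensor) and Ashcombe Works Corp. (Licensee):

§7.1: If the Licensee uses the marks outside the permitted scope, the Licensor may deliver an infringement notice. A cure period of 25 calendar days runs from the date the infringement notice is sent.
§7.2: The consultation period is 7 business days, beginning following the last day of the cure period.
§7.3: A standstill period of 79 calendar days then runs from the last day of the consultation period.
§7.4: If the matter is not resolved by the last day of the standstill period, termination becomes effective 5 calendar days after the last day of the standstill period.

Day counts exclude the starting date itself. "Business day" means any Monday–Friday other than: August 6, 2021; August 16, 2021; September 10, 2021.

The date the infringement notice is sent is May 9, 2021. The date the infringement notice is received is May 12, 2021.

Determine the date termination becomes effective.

The last day of the cure period: May 9, 2021 + 25 days = June 3, 2021.
The last day of the consultation period: counting 7 business days from Thursday, June 3, 2021 (Jun 4, Jun 7, Jun 8, Jun 9, Jun 10, Jun 11, Jun 14, skipping weekends) reaches Monday, June 14, 2021.
Adding 79 calendar days to June 14, 2021 gives September 1, 2021, which is the last day of the standstill period.
Adding 5 calendar days to September 1, 2021 gives September 6, 2021, which is the date termination becomes effective.

September 6, 2021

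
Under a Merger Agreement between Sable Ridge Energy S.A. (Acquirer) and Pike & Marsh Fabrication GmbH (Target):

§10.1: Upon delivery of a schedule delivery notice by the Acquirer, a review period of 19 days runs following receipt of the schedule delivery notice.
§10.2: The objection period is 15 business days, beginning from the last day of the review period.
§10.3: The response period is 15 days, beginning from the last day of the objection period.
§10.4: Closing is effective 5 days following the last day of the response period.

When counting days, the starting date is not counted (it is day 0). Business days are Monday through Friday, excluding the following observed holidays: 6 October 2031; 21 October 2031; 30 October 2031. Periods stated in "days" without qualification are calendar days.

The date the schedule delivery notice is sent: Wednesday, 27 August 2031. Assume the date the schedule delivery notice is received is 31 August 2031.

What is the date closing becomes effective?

2 November 2031

Adding 19 calendar days to 31 August 2031 gives 19 September 2031, which is the last day of the review period.
The last day of the objection period: counting 15 business days from Friday, 19 September 2031 (Sep 22, Sep 23, Sep 24, Sep 25, …, Oct 9, Oct 10, Oct 13, skipping weekends and the listed holiday on Oct 6) reaches Monday, 13 October 2031.
The last day of the response period: 15 calendar days after 13 October 2031 is 28 October 2031.
The date closing becomes effective: 5 calendar days after 28 October 2031 is 2 November 2031.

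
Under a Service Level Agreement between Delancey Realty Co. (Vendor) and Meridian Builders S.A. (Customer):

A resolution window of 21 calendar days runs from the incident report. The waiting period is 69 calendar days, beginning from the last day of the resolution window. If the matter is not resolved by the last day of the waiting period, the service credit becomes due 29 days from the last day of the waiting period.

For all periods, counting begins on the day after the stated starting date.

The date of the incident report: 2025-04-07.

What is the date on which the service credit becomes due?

The last day of the resolution window: 21 calendar days after 2025-04-07 is 2025-04-28.
The last day of the waiting period: 69 calendar days after 2025-04-28 is 2025-07-06.
Adding 29 calendar days to 2025-07-06 gives 2025-08-04, which is the date on which the service credit becomes due.

2025-08-04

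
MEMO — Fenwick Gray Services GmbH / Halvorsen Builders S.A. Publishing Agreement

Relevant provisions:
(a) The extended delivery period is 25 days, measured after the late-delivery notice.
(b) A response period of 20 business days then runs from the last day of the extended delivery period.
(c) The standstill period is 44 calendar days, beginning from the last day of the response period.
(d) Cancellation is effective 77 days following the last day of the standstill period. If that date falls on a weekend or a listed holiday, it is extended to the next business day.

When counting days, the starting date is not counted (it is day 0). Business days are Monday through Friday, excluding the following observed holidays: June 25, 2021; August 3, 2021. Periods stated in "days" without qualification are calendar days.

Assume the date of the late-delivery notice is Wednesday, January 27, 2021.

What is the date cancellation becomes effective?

July 19, 2021

The last day of the extended delivery period: 25 calendar days after January 27, 2021 is February 21, 2021.
The last day of the response period: 20 business days after Sunday, February 21, 2021, skipping weekends — Feb 22, Feb 23, Feb 24, Feb 25, …, Mar 17, Mar 18, Mar 19 — lands on Friday, March 19, 2021.
The last day of the standstill period: 44 calendar days after March 19, 2021 is May 2, 2021.
The date cancellation becomes effective: 77 calendar days after May 2, 2021 is July 18, 2021. That falls on a Sunday, so it rolls to the next business day, Monday, July 19, 2021.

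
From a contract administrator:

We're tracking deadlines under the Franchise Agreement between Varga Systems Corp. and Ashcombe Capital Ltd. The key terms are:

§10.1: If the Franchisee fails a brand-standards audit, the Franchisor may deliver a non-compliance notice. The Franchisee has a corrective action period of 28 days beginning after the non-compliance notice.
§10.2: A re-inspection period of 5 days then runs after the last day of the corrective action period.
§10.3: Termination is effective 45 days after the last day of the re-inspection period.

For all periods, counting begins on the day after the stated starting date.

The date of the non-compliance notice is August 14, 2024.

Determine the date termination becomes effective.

The last day of the corrective action period: 28 calendar days after August 14, 2024 is September 11, 2024.
The last day of the re-inspection period: September 11, 2024 + 5 days = September 16, 2024.
The date termination becomes effective: September 16, 2024 + 45 days = October 31, 2024.

October 31, 2024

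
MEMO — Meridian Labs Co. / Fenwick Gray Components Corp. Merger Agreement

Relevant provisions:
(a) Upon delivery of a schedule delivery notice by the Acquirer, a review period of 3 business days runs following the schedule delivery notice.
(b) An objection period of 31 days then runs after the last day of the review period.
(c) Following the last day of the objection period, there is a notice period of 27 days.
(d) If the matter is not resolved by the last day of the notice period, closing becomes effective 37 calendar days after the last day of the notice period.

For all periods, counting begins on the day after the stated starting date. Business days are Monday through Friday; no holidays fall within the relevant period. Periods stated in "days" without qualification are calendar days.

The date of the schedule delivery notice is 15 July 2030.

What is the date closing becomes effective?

From Monday, 15 July 2030, 3 business days (Jul 16, Jul 17, Jul 18, skipping weekends) brings us to Thursday, 18 July 2030, which is the last day of the review period.
The last day of the objection period: 18 July 2030 + 31 days = 18 August 2030.
The last day of the notice period: 27 calendar days after 18 August 2030 is 14 September 2030.
Adding 37 calendar days to 14 September 2030 gives 21 October 2030, which is the date closing becomes effective.

21 October 2030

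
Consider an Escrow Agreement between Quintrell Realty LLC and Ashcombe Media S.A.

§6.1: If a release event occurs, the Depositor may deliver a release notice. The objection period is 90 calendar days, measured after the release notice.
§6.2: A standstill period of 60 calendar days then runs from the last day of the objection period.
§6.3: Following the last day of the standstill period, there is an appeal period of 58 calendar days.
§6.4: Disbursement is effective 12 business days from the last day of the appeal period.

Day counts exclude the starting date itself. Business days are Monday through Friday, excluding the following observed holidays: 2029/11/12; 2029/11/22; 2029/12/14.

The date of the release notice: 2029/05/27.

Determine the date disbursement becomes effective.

Adding 90 calendar days to 2029/05/27 gives 2029/08/25, which is the last day of the objection period.
The last day of the standstill period: 60 calendar days after 2029/08/25 is 2029/10/24.
Adding 58 calendar days to 2029/10/24 gives 2029/12/21, which is the last day of the appeal period.
From Friday, 2029/12/21, 12 business days (Dec 24, Dec 25, Dec 26, Dec 27, …, Jan 4, Jan 7, Jan 8, skipping weekends) brings us to Tuesday, 2030/01/08, which is the date disbursement becomes effective.

2030/01/08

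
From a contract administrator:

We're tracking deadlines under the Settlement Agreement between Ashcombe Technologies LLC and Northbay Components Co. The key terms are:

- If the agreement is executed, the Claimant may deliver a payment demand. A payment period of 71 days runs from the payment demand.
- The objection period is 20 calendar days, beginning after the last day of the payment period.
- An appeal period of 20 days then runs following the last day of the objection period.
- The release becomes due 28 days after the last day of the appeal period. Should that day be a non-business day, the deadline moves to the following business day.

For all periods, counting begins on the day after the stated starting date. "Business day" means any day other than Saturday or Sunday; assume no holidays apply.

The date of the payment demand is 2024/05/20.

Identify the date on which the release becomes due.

2024/10/07

The last day of the payment period: 71 calendar days after 2024/05/20 is 2024/07/30.
The last day of the objection period: 2024/07/30 + 20 days = 2024/08/19.
The last day of the appeal period: 2024/08/19 + 20 days = 2024/09/08.
Adding 28 calendar days to 2024/09/08 gives 2024/10/06, which is the date on which the release becomes due. That falls on a Sunday, so it rolls to the next business day, Monday, 2024/10/07.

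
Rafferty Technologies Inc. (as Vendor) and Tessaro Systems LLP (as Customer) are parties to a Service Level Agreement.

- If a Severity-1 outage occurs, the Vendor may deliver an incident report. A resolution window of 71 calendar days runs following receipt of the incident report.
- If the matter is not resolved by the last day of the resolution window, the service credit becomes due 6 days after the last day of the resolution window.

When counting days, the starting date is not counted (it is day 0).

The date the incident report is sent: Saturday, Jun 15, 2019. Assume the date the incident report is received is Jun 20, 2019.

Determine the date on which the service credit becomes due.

Sep 5, 2019

Adding 71 calendar days to Jun 20, 2019 gives Aug 30, 2019, which is the last day of the resolution window.
The date on which the service credit becomes due: 6 calendar days after Aug 30, 2019 is Sep 5, 2019.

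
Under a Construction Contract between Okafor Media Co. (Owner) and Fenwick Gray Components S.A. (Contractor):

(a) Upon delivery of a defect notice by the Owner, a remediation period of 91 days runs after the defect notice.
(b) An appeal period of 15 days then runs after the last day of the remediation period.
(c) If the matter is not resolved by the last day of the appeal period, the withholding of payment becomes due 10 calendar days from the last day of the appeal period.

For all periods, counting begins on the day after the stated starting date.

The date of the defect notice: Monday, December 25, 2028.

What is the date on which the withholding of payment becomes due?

The last day of the remediation period: 91 calendar days after December 25, 2028 is March 26, 2029.
The last day of the appeal period: 15 calendar days after March 26, 2029 is April 10, 2029.
The date on which the withholding of payment becomes due: April 10, 2029 + 10 days = April 20, 2029.

April 20, 2029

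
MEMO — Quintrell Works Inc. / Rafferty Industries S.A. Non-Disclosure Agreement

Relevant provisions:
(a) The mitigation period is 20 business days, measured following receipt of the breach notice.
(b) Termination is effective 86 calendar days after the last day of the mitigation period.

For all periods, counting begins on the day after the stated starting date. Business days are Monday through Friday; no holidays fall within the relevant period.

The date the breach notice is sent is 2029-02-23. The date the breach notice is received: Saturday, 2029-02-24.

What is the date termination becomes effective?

The last day of the mitigation period: counting 20 business days from Saturday, 2029-02-24 (Feb 26, Feb 27, Feb 28, Mar 1, …, Mar 21, Mar 22, Mar 23, skipping weekends) reaches Friday, 2029-03-23.
The date termination becomes effective: 2029-03-23 + 86 days = 2029-06-17.

2029-06-17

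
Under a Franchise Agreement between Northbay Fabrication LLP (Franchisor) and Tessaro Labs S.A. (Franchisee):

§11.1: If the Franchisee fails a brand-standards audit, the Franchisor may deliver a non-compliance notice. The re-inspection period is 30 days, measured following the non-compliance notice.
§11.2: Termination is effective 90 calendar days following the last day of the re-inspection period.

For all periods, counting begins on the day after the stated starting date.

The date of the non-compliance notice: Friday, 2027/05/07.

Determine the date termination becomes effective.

The last day of the re-inspection period: 2027/05/07 + 30 days = 2027/06/06.
The date termination becomes effective: 2027/06/06 + 90 days = 2027/09/04.

2027/09/04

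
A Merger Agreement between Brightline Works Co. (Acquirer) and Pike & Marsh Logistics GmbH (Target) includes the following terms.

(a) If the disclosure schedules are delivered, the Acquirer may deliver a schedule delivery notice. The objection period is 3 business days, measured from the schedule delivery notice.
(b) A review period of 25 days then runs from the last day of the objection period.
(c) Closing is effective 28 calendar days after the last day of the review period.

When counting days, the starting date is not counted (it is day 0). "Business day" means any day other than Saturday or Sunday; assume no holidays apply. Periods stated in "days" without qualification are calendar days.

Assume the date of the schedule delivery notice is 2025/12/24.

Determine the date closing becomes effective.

The last day of the objection period: 3 business days after Wednesday, 2025/12/24, skipping weekends — Dec 25, Dec 26, Dec 29 — lands on Monday, 2025/12/29.
The last day of the review period: 25 calendar days after 2025/12/29 is 2026/01/23.
The date closing becomes effective: 2026/01/23 + 28 days = 2026/02/20.

2026/02/20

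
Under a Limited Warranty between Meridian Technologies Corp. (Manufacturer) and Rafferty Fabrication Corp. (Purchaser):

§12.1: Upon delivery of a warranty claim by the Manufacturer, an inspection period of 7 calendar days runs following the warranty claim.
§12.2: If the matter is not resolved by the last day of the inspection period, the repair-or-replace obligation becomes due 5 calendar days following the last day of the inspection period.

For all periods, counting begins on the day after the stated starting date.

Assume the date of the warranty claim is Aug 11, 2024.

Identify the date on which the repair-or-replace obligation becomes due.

The last day of the inspection period: Aug 11, 2024 + 7 days = Aug 18, 2024.
Adding 5 calendar days to Aug 18, 2024 gives Aug 23, 2024, which is the date on which the repair-or-replace obligation becomes due.

Aug 23, 2024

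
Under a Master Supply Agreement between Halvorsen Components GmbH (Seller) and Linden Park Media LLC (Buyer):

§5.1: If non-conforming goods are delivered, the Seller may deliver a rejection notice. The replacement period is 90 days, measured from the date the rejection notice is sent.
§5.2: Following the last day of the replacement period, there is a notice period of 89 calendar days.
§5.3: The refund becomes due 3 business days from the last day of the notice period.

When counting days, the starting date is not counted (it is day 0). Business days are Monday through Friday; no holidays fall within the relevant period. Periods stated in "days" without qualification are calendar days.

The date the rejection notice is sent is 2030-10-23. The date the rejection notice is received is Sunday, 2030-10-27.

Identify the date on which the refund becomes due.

The last day of the replacement period: 2030-10-23 + 90 days = 2031-01-21.
The last day of the notice period: 89 calendar days after 2031-01-21 is 2031-04-20.
From Sunday, 2031-04-20, 3 business days (Apr 21, Apr 22, Apr 23, skipping weekends) brings us to Wednesday, 2031-04-23, which is the date on which the refund becomes due.

2031-04-23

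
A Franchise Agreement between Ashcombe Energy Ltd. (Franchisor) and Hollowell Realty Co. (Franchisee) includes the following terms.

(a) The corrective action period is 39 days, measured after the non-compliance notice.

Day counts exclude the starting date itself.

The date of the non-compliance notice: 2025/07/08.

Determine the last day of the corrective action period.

2025/08/16

Adding 39 calendar days to 2025/07/08 gives 2025/08/16, which is the last day of the corrective action period.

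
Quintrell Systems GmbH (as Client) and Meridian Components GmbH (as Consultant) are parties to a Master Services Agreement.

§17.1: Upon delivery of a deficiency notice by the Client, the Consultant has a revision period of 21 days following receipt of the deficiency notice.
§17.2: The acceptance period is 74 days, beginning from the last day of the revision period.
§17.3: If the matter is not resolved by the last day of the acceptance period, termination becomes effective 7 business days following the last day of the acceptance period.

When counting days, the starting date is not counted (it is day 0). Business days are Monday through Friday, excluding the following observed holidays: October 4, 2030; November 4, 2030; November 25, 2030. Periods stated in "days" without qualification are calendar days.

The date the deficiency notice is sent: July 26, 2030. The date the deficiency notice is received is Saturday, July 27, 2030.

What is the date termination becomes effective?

Adding 21 calendar days to July 27, 2030 gives August 17, 2030, which is the last day of the revision period.
Adding 74 calendar days to August 17, 2030 gives October 30, 2030, which is the last day of the acceptance period.
The date termination becomes effective: counting 7 business days from Wednesday, October 30, 2030 (Oct 31, Nov 1, Nov 5, Nov 6, Nov 7, Nov 8, Nov 11, skipping weekends and the listed holiday on Nov 4) reaches Monday, November 11, 2030.

November 11, 2030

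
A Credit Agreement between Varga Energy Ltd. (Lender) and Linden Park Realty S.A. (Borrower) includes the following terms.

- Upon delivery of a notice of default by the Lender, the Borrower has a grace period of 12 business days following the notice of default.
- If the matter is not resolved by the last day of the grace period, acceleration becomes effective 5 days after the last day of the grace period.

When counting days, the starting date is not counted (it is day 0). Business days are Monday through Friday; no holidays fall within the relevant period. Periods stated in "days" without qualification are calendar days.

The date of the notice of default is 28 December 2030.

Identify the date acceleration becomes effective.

The last day of the grace period: counting 12 business days from Saturday, 28 December 2030 (Dec 30, Dec 31, Jan 1, Jan 2, …, Jan 10, Jan 13, Jan 14, skipping weekends) reaches Tuesday, 14 January 2031.
The date acceleration becomes effective: 5 calendar days after 14 January 2031 is 19 January 2031.

19 January 2031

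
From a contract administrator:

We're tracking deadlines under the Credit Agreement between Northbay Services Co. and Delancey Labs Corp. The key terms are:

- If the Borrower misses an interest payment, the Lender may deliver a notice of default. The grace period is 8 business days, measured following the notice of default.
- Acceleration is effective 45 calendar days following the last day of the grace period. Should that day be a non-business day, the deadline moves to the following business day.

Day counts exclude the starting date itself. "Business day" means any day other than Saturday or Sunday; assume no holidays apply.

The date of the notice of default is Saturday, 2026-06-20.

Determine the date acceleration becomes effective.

The last day of the grace period: counting 8 business days from Saturday, 2026-06-20 (Jun 22, Jun 23, Jun 24, Jun 25, Jun 26, Jun 29, Jun 30, Jul 1, skipping weekends) reaches Wednesday, 2026-07-01.
Adding 45 calendar days to 2026-07-01 gives 2026-08-15, which is the date acceleration becomes effective. That falls on a Saturday, so it rolls to the next business day, Monday, 2026-08-17.

2026-08-17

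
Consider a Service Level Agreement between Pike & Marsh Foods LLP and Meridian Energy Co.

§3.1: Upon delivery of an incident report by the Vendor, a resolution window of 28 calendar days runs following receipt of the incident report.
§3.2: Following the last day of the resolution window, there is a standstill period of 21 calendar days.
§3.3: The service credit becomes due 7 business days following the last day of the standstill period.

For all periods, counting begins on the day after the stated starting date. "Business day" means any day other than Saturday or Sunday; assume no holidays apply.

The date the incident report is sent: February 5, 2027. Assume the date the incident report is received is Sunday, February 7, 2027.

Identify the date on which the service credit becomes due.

Adding 28 calendar days to February 7, 2027 gives March 7, 2027, which is the last day of the resolution window.
The last day of the standstill period: 21 calendar days after March 7, 2027 is March 28, 2027.
The date on which the service credit becomes due: counting 7 business days from Sunday, March 28, 2027 (Mar 29, Mar 30, Mar 31, Apr 1, Apr 2, Apr 5, Apr 6, skipping weekends) reaches Tuesday, April 6, 2027.

April 6, 2027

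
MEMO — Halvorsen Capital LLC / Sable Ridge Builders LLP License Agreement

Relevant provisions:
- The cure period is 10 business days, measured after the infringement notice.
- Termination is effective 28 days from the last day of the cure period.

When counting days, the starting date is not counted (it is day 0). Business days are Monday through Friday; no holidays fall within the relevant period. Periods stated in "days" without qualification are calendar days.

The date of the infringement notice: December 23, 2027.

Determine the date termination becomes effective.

February 3, 2028

From Thursday, December 23, 2027, 10 business days (Dec 24, Dec 27, Dec 28, Dec 29, Dec 30, Dec 31, Jan 3, Jan 4, Jan 5, Jan 6, skipping weekends) brings us to Thursday, January 6, 2028, which is the last day of the cure period.
The date termination becomes effective: 28 calendar days after January 6, 2028 is February 3, 2028.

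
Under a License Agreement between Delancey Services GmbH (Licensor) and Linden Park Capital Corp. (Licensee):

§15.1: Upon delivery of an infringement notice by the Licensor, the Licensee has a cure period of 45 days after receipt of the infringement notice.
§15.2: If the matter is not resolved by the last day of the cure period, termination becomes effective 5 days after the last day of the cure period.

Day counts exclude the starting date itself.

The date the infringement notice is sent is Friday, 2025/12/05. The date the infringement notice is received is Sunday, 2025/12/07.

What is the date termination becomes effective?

2026/01/26

Adding 45 calendar days to 2025/12/07 gives 2026/01/21, which is the last day of the cure period.
The date termination becomes effective: 2026/01/21 + 5 days = 2026/01/26.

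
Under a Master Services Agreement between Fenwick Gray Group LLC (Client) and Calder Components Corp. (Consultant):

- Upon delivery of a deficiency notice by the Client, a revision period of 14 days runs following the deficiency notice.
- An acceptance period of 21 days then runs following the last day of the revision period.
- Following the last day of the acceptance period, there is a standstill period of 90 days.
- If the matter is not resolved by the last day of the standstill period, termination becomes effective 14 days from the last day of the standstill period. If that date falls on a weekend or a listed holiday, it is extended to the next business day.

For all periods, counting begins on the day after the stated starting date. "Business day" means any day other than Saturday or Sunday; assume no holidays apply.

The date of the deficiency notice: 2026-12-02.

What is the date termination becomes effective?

Adding 14 calendar days to 2026-12-02 gives 2026-12-16, which is the last day of the revision period.
The last day of the acceptance period: 21 calendar days after 2026-12-16 is 2027-01-06.
Adding 90 calendar days to 2027-01-06 gives 2027-04-06, which is the last day of the standstill period.
The date termination becomes effective: 2027-04-06 + 14 days = 2027-04-20. 2027-04-20 is a Tuesday, so no roll-forward applies.

2027-04-20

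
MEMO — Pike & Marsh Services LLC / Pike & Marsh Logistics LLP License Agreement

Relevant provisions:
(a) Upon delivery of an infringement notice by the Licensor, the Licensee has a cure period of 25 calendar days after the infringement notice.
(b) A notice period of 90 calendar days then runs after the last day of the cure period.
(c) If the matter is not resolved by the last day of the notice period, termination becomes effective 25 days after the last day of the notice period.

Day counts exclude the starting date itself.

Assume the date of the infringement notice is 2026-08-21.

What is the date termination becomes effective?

Adding 25 calendar days to 2026-08-21 gives 2026-09-15, which is the last day of the cure period.
The last day of the notice period: 2026-09-15 + 90 days = 2026-12-14.
The date termination becomes effective: 25 calendar days after 2026-12-14 is 2027-01-08.

2027-01-08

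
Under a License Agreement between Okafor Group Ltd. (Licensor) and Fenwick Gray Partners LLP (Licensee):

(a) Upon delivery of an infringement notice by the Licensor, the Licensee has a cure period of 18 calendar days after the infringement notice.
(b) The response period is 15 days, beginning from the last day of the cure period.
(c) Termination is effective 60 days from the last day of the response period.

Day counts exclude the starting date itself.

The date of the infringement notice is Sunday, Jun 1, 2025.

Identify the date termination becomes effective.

Sep 2, 2025

The last day of the cure period: Jun 1, 2025 + 18 days = Jun 19, 2025.
Adding 15 calendar days to Jun 19, 2025 gives Jul 4, 2025, which is the last day of the response period.
Adding 60 calendar days to Jul 4, 2025 gives Sep 2, 2025, which is the date termination becomes effective.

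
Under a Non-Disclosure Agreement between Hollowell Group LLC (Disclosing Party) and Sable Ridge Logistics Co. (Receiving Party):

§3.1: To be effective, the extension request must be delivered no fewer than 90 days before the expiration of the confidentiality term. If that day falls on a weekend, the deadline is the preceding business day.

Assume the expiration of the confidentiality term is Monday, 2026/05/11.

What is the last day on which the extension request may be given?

2026/02/10

Counting back 90 calendar days from 2026/05/11 gives 2026/02/10. That is a Tuesday, so no adjustment is needed.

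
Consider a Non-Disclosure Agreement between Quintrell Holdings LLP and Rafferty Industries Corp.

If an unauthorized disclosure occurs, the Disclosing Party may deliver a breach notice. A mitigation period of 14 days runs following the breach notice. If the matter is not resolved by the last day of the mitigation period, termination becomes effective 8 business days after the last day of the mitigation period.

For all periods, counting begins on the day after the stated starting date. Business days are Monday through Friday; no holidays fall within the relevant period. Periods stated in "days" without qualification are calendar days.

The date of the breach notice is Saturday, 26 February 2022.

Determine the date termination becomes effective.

The last day of the mitigation period: 14 calendar days after 26 February 2022 is 12 March 2022.
The date termination becomes effective: counting 8 business days from Saturday, 12 March 2022 (Mar 14, Mar 15, Mar 16, Mar 17, Mar 18, Mar 21, Mar 22, Mar 23, skipping weekends) reaches Wednesday, 23 March 2022.

23 March 2022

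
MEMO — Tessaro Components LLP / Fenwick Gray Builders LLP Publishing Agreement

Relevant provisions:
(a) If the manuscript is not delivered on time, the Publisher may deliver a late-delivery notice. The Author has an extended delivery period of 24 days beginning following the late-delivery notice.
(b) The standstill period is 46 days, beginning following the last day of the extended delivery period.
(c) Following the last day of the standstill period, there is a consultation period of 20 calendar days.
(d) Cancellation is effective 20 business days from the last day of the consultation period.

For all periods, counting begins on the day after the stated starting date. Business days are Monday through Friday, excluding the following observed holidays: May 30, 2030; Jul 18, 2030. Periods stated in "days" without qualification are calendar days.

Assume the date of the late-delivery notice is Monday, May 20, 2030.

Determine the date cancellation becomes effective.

Sep 13, 2030

The last day of the extended delivery period: 24 calendar days after May 20, 2030 is Jun 13, 2030.
Adding 46 calendar days to Jun 13, 2030 gives Jul 29, 2030, which is the last day of the standstill period.
The last day of the consultation period: 20 calendar days after Jul 29, 2030 is Aug 18, 2030.
From Sunday, Aug 18, 2030, 20 business days (Aug 19, Aug 20, Aug 21, Aug 22, …, Sep 11, Sep 12, Sep 13, skipping weekends) brings us to Friday, Sep 13, 2030, which is the date cancellation becomes effective.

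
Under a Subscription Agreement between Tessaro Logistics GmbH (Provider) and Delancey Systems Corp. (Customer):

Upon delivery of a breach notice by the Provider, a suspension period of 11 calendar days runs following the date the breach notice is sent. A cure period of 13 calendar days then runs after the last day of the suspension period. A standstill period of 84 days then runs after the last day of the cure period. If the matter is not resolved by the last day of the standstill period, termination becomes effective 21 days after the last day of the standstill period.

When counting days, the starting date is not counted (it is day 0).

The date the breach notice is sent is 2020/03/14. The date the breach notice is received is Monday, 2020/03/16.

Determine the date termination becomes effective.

2020/07/21

The last day of the suspension period: 11 calendar days after 2020/03/14 is 2020/03/25.
Adding 13 calendar days to 2020/03/25 gives 2020/04/07, which is the last day of the cure period.
The last day of the standstill period: 2020/04/07 + 84 days = 2020/06/30.
Adding 21 calendar days to 2020/06/30 gives 2020/07/21, which is the date termination becomes effective.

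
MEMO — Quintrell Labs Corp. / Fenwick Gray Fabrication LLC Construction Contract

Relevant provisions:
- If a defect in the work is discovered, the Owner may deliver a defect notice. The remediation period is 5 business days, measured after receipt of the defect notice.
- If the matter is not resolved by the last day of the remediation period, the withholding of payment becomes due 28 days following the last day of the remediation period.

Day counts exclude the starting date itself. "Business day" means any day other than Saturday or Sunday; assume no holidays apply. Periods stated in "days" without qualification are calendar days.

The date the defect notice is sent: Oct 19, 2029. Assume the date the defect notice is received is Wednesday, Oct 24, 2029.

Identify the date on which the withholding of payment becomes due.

The last day of the remediation period: counting 5 business days from Wednesday, Oct 24, 2029 (Oct 25, Oct 26, Oct 29, Oct 30, Oct 31, skipping weekends) reaches Wednesday, Oct 31, 2029.
The date on which the withholding of payment becomes due: 28 calendar days after Oct 31, 2029 is Nov 28, 2029.

Nov 28, 2029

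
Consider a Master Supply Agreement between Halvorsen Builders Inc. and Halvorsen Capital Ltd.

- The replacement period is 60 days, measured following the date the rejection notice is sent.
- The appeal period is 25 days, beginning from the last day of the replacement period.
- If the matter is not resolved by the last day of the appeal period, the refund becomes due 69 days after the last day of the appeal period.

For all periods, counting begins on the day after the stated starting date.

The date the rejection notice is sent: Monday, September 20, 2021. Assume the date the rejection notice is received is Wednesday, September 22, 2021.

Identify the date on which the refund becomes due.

February 21, 2022

The last day of the replacement period: September 20, 2021 + 60 days = November 19, 2021.
The last day of the appeal period: November 19, 2021 + 25 days = December 14, 2021.
Adding 69 calendar days to December 14, 2021 gives February 21, 2022, which is the date on which the refund becomes due.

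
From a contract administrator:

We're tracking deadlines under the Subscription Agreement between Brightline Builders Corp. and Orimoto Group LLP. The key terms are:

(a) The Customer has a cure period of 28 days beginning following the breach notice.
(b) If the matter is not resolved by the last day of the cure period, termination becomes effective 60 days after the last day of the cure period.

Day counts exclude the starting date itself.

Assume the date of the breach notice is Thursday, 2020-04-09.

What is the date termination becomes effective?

Adding 28 calendar days to 2020-04-09 gives 2020-05-07, which is the last day of the cure period.
The date termination becomes effective: 2020-05-07 + 60 days = 2020-07-06.

2020-07-06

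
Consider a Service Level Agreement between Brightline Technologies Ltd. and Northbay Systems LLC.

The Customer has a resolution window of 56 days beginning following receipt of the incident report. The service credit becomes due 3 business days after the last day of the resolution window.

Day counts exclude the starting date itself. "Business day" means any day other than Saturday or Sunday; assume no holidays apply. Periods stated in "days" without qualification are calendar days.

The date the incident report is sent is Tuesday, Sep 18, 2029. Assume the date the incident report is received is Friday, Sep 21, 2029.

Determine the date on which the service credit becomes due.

Nov 21, 2029

The last day of the resolution window: 56 calendar days after Sep 21, 2029 is Nov 16, 2029.
From Friday, Nov 16, 2029, 3 business days (Nov 19, Nov 20, Nov 21, skipping weekends) brings us to Wednesday, Nov 21, 2029, which is the date on which the service credit becomes due.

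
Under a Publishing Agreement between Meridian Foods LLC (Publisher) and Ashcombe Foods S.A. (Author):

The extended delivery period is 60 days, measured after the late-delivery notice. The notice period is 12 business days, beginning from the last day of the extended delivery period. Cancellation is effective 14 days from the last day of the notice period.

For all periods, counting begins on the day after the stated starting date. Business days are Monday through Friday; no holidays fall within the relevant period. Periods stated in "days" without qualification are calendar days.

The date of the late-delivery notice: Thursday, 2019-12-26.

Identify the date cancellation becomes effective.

2020-03-25

Adding 60 calendar days to 2019-12-26 gives 2020-02-24, which is the last day of the extended delivery period.
From Monday, 2020-02-24, 12 business days (Feb 25, Feb 26, Feb 27, Feb 28, …, Mar 9, Mar 10, Mar 11, skipping weekends) brings us to Wednesday, 2020-03-11, which is the last day of the notice period.
Adding 14 calendar days to 2020-03-11 gives 2020-03-25, which is the date cancellation becomes effective.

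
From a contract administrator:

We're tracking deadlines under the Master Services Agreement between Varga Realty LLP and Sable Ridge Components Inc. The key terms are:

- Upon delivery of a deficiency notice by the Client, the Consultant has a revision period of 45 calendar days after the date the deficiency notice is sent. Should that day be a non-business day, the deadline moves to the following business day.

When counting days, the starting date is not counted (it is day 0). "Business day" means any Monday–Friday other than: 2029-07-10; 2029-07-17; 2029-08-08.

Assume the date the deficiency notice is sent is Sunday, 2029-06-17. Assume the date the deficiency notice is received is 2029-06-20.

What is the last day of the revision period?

2029-08-01

The last day of the revision period: 45 calendar days after 2029-06-17 is 2029-08-01. 2029-08-01 is a Wednesday and is not a listed holiday, so no roll-forward applies.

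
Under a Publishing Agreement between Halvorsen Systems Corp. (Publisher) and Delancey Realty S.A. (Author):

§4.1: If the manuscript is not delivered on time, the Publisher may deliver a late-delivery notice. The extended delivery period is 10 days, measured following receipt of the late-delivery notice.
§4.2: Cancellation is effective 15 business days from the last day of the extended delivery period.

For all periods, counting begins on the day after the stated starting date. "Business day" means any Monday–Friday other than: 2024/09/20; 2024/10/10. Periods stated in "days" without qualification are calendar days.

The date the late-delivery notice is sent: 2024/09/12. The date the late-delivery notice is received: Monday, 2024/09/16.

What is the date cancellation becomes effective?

The last day of the extended delivery period: 10 calendar days after 2024/09/16 is 2024/09/26.
The date cancellation becomes effective: counting 15 business days from Thursday, 2024/09/26 (Sep 27, Sep 30, Oct 1, Oct 2, …, Oct 16, Oct 17, Oct 18, skipping weekends and the listed holiday on Oct 10) reaches Friday, 2024/10/18.

2024/10/18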